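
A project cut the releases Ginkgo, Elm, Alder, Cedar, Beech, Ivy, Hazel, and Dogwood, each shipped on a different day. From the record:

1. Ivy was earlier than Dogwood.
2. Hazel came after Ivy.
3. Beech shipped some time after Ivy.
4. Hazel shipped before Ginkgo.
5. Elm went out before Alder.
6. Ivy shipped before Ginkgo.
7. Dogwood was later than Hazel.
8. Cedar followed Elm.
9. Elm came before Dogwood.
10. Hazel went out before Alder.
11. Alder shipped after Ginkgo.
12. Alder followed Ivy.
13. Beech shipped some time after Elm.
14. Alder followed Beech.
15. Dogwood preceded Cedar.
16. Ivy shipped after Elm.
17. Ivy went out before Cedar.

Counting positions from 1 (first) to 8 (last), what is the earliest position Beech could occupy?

3

Elm and Ivy must both come before Beech — 2 forced predecessors.
Nothing else is forced ahead of Beech, so its earliest slot is position 2 + 1 = 3.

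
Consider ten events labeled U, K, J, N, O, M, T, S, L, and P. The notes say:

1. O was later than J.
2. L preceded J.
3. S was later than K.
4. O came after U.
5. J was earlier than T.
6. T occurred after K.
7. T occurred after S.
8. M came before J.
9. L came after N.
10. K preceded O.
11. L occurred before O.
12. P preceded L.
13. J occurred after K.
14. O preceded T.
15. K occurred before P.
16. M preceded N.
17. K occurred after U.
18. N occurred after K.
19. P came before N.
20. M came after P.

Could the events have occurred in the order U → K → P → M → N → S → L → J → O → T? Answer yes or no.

Check each stated constraint against the proposed order — e.g. K is ahead of T; U is ahead of O. Every pair is in the required order; nothing is violated.

yes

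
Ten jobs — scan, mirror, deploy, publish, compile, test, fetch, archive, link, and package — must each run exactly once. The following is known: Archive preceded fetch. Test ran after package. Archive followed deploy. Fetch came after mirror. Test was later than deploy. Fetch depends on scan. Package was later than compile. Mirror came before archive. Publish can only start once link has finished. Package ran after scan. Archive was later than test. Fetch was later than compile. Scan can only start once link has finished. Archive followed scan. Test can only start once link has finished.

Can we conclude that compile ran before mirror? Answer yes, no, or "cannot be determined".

No chain of stated constraints runs from compile to mirror, and none runs from mirror to compile either.
So the relative order of compile and mirror is not fixed by the given facts.

cannot be determined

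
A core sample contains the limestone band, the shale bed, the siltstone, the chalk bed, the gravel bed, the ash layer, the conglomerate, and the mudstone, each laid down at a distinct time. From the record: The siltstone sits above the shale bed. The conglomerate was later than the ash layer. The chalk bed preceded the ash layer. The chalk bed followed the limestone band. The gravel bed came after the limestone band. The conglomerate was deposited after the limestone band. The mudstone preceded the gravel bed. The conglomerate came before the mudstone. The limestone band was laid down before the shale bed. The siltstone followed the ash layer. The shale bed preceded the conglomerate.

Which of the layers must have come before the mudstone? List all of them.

Directly stated before the mudstone: the conglomerate.
The ash layer reaches the mudstone via the ash layer → the conglomerate → the mudstone.
The chalk bed reaches the mudstone via the chalk bed → the ash layer → the conglomerate → the mudstone.
The limestone band reaches the mudstone via the limestone band → the conglomerate → the mudstone.
Likewise the shale bed reaches the mudstone by chaining the stated constraints.
No chain forces the gravel bed (or any of the others) ahead of the mudstone.

the ash layer, the chalk bed, the conglomerate, the limestone band, the shale bed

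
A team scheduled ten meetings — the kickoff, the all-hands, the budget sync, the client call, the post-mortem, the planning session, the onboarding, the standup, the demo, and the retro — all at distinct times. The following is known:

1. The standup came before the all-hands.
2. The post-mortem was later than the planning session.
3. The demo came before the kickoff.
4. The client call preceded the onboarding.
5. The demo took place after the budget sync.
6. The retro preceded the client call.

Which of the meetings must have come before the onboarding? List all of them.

Directly stated before the onboarding: the client call.
The retro reaches the onboarding via the retro → the client call → the onboarding.
No chain forces the planning session (or any of the others) ahead of the onboarding.

the client call, the retro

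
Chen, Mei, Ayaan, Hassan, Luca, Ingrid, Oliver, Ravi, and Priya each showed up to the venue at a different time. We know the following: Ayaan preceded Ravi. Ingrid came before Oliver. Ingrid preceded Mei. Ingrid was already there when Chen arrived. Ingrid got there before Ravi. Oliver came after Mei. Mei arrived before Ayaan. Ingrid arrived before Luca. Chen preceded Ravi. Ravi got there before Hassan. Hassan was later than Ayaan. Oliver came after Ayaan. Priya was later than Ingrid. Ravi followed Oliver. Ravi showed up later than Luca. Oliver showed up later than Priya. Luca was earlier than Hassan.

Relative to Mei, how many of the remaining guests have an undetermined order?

Forced before Mei: Ingrid; forced after Mei: Ayaan, Hassan, Oliver, and Ravi.
That leaves Chen, Luca, and Priya with no forced order relative to Mei — 3.

3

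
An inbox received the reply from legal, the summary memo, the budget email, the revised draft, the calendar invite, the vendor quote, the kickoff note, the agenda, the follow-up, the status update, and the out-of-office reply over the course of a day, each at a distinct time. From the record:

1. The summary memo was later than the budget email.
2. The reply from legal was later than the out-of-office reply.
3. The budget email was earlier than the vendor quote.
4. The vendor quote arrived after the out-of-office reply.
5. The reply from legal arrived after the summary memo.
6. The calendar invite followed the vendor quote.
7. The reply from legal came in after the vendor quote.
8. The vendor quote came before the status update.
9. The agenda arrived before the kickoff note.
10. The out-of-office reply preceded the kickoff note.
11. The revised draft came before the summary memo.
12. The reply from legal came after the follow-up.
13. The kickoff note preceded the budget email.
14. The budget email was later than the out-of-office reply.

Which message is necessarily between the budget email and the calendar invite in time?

the vendor quote

Tracing the constraints gives the budget email → the vendor quote → the calendar invite, so the vendor quote sits after the budget email and before the calendar invite.
No other message is forced both after the budget email and before the calendar invite.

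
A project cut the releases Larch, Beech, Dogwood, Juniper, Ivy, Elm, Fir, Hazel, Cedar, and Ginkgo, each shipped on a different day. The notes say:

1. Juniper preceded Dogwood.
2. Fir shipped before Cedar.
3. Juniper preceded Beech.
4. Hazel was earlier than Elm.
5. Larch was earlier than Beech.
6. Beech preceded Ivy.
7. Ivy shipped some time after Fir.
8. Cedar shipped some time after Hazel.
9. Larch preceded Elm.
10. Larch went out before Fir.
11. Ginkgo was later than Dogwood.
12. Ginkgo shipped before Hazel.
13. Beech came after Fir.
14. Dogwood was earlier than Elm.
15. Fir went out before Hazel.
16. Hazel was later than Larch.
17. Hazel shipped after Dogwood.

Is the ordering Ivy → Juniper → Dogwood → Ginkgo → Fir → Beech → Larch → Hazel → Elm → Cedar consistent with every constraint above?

The constraints require Larch before Fir, but in the proposed sequence Fir appears ahead of Larch. That one violation is enough.

no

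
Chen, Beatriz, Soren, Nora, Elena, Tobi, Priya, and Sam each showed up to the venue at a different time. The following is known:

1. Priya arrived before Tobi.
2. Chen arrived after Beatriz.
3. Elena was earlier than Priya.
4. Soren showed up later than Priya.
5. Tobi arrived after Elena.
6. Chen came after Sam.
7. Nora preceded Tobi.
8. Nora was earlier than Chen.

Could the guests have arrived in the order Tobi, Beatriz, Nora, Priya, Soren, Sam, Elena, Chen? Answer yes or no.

no

The constraints require Elena before Tobi, but in the proposed sequence Tobi appears ahead of Elena. That one violation is enough.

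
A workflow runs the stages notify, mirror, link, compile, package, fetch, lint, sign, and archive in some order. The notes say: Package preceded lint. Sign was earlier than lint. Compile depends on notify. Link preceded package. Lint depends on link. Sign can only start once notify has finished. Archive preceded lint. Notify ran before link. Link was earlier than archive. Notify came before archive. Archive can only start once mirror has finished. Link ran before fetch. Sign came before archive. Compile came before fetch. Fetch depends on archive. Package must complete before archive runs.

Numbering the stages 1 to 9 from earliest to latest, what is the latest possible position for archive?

7

Archive must come before fetch and lint — 2 stages forced after it.
Everything else can be placed before archive in some valid order, so archive can sit as late as position 9 − 2 = 7.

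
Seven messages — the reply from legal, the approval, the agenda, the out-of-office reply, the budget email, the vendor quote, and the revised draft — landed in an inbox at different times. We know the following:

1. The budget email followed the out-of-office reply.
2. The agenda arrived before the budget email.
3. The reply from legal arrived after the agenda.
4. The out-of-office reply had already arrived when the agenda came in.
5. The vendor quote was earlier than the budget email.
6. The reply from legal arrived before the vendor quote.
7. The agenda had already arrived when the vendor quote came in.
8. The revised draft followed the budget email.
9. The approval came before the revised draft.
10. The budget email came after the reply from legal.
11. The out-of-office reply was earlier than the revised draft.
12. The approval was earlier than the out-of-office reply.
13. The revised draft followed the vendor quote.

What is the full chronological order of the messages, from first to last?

The constraints fix every adjacent pair, so only one ordering works:
the approval → the out-of-office reply → the agenda → the reply from legal → the vendor quote → the budget email → the revised draft.

the approval, the out-of-office reply, the agenda, the reply from legal, the vendor quote, the budget email, the revised draft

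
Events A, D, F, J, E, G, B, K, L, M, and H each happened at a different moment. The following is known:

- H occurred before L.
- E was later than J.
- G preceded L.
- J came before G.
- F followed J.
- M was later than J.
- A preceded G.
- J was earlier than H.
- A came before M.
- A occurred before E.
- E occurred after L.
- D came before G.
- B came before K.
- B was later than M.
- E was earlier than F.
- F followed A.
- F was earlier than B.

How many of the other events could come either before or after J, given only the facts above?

Forced after J: B, E, F, G, H, K, L, and M.
That leaves A and D with no forced order relative to J — 2.

2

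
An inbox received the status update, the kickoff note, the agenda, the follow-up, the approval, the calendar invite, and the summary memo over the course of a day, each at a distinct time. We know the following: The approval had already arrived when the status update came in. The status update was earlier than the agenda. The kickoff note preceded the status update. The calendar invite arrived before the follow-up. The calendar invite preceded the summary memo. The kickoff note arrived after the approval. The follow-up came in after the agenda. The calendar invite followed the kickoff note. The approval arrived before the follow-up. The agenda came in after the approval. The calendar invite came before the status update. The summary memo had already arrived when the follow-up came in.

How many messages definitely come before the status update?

Directly stated before the status update: the approval, the calendar invite, and the kickoff note.
No chain forces the summary memo (or any of the others) ahead of the status update.
That's the approval, the calendar invite, and the kickoff note — 3 in all.

3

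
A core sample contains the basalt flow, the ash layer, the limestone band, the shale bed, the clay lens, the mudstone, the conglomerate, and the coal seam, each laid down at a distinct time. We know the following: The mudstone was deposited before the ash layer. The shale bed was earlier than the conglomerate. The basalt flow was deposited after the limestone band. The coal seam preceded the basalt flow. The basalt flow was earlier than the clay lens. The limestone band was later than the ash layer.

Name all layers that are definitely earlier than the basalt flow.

the ash layer, the coal seam, the limestone band, the mudstone

Directly stated before the basalt flow: the coal seam and the limestone band.
The ash layer reaches the basalt flow via the ash layer → the limestone band → the basalt flow.
The mudstone reaches the basalt flow via the mudstone → the ash layer → the limestone band → the basalt flow.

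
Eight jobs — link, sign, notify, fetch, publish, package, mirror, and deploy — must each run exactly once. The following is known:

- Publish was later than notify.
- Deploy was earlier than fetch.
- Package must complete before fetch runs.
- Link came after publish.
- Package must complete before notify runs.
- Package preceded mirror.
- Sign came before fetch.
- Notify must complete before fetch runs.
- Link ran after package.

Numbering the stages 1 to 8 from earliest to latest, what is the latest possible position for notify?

Notify must come before fetch, link, and publish — 3 stages forced after it.
Everything else can be placed before notify in some valid order, so notify can sit as late as position 8 − 3 = 5.

5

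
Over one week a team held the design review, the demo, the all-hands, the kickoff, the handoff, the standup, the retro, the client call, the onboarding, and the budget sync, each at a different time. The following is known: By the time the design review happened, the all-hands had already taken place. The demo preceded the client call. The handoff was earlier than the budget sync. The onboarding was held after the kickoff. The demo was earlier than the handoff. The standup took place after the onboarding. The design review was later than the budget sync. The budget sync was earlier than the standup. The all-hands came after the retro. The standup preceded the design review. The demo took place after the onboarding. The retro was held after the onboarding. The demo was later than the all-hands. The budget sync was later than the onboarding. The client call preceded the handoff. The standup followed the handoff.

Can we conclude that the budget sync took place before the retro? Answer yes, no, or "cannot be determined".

Tracing the constraints gives the retro → the all-hands → the demo → the handoff → the budget sync, so the retro must come before the budget sync.
That means the budget sync cannot be before the retro.

no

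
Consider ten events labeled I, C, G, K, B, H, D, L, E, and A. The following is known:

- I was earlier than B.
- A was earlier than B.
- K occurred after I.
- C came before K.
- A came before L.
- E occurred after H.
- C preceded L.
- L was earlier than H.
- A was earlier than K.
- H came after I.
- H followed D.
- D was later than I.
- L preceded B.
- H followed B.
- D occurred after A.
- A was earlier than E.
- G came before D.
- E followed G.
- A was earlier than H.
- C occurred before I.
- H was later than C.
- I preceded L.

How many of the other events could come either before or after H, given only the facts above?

1

Forced before H: A, B, C, D, G, I, and L; forced after H: E.
That leaves K with no forced order relative to H — 1.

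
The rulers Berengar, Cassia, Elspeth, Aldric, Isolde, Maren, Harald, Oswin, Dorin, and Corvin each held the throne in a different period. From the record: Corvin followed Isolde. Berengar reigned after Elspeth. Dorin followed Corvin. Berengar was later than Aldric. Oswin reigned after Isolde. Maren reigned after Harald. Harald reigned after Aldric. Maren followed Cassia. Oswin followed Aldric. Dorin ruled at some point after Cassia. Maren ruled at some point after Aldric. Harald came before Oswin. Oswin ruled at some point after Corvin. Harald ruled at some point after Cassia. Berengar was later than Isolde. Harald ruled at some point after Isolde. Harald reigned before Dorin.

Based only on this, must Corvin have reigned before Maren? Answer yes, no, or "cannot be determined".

No chain of stated constraints runs from Corvin to Maren, and none runs from Maren to Corvin either.
So the relative order of Corvin and Maren is not fixed by the given facts.

cannot be determined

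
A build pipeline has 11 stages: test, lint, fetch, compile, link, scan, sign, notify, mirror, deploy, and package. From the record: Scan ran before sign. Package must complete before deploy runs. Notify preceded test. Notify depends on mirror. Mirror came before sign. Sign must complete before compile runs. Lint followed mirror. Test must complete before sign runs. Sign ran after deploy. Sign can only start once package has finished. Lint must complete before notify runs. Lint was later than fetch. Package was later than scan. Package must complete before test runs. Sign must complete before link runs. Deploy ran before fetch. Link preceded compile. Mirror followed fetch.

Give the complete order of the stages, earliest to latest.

The constraints fix every adjacent pair, so only one ordering works:
scan → package → deploy → fetch → mirror → lint → notify → test → sign → link → compile.

scan, package, deploy, fetch, mirror, lint, notify, test, sign, link, compile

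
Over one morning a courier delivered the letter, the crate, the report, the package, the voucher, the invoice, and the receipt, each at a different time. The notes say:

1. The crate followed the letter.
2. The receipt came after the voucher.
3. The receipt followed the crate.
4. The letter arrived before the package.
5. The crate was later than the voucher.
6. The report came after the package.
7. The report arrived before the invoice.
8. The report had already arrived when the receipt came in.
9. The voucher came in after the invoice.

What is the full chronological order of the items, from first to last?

the letter, the package, the report, the invoice, the voucher, the crate, the receipt

The constraints fix every adjacent pair, so only one ordering works:
the letter → the package → the report → the invoice → the voucher → the crate → the receipt.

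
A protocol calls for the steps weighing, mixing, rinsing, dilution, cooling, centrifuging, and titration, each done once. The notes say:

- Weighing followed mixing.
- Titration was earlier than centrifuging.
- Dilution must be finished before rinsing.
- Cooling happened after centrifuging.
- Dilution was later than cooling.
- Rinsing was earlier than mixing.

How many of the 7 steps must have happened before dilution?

Directly stated before dilution: cooling.
Centrifuging reaches dilution via centrifuging → cooling → dilution.
Titration reaches dilution via titration → centrifuging → cooling → dilution.
That's centrifuging, cooling, and titration — 3 in all.

3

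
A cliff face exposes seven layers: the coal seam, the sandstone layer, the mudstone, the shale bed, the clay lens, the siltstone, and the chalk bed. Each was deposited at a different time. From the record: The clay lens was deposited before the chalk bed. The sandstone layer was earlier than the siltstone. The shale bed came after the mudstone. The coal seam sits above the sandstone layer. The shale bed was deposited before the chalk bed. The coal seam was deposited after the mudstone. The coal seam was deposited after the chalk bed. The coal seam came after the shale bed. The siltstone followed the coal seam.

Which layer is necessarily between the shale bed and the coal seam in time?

Tracing the constraints gives the shale bed → the chalk bed → the coal seam, so the chalk bed sits after the shale bed and before the coal seam.
No other layer is forced both after the shale bed and before the coal seam.

the chalk bed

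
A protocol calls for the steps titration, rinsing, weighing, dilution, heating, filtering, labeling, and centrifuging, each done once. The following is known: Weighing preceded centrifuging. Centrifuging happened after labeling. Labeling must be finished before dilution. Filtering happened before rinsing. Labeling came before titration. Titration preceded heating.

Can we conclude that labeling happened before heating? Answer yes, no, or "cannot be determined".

yes

Chain the constraints: labeling → titration → heating. Each link is directly stated, so labeling comes before heating.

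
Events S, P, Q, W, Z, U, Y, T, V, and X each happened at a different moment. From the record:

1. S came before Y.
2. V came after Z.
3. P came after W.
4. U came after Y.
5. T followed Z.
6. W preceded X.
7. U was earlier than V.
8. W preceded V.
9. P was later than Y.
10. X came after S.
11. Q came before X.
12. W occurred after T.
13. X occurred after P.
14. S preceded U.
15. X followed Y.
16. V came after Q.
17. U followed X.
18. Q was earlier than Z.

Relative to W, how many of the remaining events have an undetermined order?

2

Forced before W: Q, T, and Z; forced after W: P, U, V, and X.
That leaves S and Y with no forced order relative to W — 2.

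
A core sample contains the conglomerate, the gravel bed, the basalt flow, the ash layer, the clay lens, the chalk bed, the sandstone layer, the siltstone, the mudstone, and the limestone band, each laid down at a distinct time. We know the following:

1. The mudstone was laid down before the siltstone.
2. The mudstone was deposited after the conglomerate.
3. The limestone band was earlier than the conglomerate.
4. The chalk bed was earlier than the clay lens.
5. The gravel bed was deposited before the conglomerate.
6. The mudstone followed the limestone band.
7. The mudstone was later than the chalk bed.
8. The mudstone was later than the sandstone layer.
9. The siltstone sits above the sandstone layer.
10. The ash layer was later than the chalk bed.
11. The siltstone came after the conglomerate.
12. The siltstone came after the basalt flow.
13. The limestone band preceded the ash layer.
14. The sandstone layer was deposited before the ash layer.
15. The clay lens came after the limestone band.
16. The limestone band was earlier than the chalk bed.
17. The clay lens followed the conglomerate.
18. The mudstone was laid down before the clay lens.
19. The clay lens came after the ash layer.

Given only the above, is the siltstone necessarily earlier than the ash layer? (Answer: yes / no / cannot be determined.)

No chain of stated constraints runs from the siltstone to the ash layer, and none runs from the ash layer to the siltstone either.
So the relative order of the siltstone and the ash layer is not fixed by the given facts.

cannot be determined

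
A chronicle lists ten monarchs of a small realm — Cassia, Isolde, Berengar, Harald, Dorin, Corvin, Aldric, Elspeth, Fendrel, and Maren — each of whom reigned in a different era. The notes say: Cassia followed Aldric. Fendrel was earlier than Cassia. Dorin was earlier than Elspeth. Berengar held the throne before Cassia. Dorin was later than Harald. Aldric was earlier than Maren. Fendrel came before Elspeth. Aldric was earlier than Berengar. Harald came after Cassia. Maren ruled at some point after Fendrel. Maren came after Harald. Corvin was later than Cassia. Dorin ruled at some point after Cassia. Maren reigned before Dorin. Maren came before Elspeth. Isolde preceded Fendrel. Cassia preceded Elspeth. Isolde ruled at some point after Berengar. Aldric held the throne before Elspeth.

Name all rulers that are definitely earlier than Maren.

Directly stated before Maren: Aldric, Fendrel, and Harald.
Berengar reaches Maren via Berengar → Cassia → Harald → Maren.
Cassia reaches Maren via Cassia → Harald → Maren.
Isolde reaches Maren via Isolde → Fendrel → Maren.

Aldric, Berengar, Cassia, Fendrel, Harald, Isolde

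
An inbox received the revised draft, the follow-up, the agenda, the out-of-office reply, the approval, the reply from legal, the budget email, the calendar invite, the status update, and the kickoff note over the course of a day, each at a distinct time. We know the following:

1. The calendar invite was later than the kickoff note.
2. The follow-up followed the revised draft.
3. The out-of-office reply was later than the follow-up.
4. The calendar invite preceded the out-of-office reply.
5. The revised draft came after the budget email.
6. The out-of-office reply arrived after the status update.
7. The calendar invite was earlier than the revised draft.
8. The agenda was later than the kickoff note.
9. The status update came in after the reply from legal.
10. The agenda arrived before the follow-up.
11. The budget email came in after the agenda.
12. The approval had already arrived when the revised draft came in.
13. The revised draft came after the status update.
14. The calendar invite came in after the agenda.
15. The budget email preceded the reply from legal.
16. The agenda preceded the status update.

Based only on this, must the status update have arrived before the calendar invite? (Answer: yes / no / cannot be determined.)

cannot be determined

No chain of stated constraints runs from the status update to the calendar invite, and none runs from the calendar invite to the status update either.
So the relative order of the status update and the calendar invite is not fixed by the given facts.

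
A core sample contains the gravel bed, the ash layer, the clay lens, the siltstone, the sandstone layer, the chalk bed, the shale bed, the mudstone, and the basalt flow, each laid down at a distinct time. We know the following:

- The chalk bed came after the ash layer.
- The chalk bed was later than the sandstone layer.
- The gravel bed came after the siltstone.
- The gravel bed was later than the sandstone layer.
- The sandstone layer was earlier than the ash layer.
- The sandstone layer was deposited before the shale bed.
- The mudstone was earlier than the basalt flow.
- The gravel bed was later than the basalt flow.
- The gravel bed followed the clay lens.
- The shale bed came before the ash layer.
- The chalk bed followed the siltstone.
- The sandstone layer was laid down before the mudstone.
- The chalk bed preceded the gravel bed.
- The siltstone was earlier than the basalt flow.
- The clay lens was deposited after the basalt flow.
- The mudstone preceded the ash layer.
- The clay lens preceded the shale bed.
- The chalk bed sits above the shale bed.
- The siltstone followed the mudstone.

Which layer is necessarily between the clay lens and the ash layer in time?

Tracing the constraints gives the clay lens → the shale bed → the ash layer, so the shale bed sits after the clay lens and before the ash layer.
No other layer is forced both after the clay lens and before the ash layer.

the shale bed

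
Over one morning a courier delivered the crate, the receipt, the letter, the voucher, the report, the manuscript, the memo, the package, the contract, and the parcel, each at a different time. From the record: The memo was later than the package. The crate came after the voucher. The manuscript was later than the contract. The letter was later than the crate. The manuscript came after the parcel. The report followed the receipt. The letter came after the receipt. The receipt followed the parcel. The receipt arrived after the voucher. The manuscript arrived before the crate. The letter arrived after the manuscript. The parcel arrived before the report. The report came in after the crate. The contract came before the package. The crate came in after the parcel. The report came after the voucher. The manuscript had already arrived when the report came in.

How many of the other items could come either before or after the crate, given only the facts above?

Forced before the crate: the contract, the manuscript, the parcel, and the voucher; forced after the crate: the letter and the report.
That leaves the memo, the package, and the receipt with no forced order relative to the crate — 3.

3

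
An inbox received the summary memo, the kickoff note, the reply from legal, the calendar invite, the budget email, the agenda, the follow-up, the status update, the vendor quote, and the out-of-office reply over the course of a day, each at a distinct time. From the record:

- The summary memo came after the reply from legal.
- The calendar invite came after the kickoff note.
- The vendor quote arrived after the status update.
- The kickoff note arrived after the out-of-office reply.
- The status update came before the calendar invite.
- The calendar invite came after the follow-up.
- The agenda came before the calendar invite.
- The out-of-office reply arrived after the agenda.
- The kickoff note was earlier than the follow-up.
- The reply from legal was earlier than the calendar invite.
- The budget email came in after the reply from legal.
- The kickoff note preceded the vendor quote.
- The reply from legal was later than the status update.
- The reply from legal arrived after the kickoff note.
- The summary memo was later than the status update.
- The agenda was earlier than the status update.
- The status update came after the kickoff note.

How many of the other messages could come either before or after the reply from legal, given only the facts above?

Forced before the reply from legal: the agenda, the kickoff note, the out-of-office reply, and the status update; forced after the reply from legal: the budget email, the calendar invite, and the summary memo.
That leaves the follow-up and the vendor quote with no forced order relative to the reply from legal — 2.

2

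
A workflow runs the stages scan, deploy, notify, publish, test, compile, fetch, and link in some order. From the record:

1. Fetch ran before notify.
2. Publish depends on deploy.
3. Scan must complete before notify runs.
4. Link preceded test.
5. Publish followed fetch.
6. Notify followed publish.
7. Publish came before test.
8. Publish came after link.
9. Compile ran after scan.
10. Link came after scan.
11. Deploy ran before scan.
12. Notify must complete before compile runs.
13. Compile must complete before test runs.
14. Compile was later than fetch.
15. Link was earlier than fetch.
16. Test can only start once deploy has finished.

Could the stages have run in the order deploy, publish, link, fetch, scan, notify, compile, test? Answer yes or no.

The constraints require link before publish, but in the proposed sequence publish appears ahead of link. That one violation is enough.

no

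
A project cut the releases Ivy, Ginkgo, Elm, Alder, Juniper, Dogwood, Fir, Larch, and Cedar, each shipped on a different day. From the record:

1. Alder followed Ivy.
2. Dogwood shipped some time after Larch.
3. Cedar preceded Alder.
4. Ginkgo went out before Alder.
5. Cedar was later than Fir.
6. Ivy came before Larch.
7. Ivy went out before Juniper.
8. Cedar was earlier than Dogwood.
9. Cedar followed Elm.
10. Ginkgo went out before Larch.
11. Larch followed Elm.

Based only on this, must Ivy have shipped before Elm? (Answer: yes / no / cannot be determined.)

No chain of stated constraints runs from Ivy to Elm, and none runs from Elm to Ivy either.
So the relative order of Ivy and Elm is not fixed by the given facts.

cannot be determined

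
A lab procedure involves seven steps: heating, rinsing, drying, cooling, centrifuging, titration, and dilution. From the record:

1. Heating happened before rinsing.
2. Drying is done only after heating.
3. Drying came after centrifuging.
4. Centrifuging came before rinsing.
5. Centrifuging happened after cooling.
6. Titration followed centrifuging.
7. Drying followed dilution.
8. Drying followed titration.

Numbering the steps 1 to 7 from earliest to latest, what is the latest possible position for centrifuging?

Centrifuging must come before drying, rinsing, and titration — 3 steps forced after it.
Everything else can be placed before centrifuging in some valid order, so centrifuging can sit as late as position 7 − 3 = 4.

4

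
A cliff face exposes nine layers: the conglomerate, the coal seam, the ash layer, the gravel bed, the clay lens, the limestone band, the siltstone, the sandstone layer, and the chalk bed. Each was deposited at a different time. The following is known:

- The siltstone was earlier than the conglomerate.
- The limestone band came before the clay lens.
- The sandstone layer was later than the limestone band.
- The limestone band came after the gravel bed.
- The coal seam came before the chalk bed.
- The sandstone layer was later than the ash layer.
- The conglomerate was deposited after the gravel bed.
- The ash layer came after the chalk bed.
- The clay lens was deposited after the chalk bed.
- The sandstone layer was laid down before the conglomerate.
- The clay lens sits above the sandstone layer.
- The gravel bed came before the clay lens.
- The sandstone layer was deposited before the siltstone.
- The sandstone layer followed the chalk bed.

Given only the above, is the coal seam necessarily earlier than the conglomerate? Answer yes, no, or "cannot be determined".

yes

Chain the constraints: the coal seam → the chalk bed → the sandstone layer → the conglomerate. Each link is directly stated, so the coal seam comes before the conglomerate.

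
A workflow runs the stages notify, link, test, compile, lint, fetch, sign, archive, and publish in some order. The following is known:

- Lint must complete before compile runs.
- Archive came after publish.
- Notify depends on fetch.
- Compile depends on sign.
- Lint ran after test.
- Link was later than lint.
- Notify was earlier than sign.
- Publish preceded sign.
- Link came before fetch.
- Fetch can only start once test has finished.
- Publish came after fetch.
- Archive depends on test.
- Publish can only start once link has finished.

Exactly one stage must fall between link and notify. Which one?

Tracing the constraints gives link → fetch → notify, so fetch sits after link and before notify.
No other stage is forced both after link and before notify.

fetch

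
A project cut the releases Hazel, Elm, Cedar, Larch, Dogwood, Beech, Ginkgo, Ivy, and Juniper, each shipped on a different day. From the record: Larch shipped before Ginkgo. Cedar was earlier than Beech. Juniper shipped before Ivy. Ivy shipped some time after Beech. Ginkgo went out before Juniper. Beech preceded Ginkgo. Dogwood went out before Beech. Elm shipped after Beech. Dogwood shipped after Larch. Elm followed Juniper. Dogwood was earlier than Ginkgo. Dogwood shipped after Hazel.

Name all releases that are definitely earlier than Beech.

Cedar, Dogwood, Hazel, Larch

Directly stated before Beech: Cedar and Dogwood.
Hazel reaches Beech via Hazel → Dogwood → Beech.
Larch reaches Beech via Larch → Dogwood → Beech.
No chain forces Elm (or any of the others) ahead of Beech.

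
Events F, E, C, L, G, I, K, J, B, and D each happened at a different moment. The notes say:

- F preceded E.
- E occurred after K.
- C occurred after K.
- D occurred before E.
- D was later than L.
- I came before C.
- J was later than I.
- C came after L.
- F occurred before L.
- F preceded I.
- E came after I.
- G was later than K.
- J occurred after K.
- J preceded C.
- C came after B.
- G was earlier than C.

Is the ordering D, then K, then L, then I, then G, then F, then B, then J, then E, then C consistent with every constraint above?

The constraints require F before L, but in the proposed sequence L appears ahead of F. That one violation is enough.

no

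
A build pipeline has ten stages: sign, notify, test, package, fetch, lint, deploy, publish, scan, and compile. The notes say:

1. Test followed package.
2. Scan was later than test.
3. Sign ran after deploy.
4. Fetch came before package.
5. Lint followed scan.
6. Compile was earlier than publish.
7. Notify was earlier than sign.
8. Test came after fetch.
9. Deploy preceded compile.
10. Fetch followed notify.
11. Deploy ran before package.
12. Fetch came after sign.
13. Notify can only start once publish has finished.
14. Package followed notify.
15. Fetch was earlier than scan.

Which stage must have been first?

Deploy has a chain of constraints placing it before every other stage, so deploy must be first.

deploy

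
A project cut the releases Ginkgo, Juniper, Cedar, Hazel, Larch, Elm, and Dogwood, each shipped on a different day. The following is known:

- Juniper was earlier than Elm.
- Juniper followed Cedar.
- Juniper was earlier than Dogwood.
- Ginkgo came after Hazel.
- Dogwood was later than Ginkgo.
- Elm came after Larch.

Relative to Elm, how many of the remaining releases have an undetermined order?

Forced before Elm: Cedar, Juniper, and Larch.
That leaves Dogwood, Ginkgo, and Hazel with no forced order relative to Elm — 3.

3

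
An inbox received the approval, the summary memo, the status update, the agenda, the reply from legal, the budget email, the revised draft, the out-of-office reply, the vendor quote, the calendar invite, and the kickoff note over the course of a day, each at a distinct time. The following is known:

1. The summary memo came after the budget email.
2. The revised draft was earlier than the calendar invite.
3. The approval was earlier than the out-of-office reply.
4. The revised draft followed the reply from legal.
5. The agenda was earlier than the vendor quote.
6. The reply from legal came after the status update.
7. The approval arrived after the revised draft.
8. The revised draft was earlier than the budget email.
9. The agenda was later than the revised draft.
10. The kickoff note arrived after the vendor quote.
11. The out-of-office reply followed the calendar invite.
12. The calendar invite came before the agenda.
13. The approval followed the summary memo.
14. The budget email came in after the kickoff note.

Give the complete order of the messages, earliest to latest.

the status update, the reply from legal, the revised draft, the calendar invite, the agenda, the vendor quote, the kickoff note, the budget email, the summary memo, the approval, the out-of-office reply

The constraints fix every adjacent pair, so only one ordering works:
the status update → the reply from legal → the revised draft → the calendar invite → the agenda → the vendor quote → the kickoff note → the budget email → the summary memo → the approval → the out-of-office reply.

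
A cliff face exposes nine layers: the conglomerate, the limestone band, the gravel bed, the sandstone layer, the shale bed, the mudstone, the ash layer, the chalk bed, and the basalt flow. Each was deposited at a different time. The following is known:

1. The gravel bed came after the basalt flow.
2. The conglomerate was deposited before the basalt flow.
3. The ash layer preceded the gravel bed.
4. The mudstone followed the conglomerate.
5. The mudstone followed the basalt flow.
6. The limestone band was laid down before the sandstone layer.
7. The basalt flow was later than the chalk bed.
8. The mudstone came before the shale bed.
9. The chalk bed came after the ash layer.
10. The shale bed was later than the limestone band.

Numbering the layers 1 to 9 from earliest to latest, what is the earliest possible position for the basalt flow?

4

The ash layer, the chalk bed, and the conglomerate must all come before the basalt flow — 3 forced predecessors.
Nothing else is forced ahead of the basalt flow, so its earliest slot is position 3 + 1 = 4.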